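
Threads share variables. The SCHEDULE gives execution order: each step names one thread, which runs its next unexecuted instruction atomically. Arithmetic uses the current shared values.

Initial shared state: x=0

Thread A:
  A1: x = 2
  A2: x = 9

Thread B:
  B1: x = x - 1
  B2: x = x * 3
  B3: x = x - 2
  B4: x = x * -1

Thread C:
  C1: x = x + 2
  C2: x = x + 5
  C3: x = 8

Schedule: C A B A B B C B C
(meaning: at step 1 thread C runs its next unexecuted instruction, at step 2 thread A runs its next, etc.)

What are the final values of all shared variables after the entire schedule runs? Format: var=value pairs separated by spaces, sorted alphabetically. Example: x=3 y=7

Answer: x=8

Derivation:
Step 1: thread C executes C1 (x = x + 2). Shared: x=2. PCs: A@0 B@0 C@1
Step 2: thread A executes A1 (x = 2). Shared: x=2. PCs: A@1 B@0 C@1
Step 3: thread B executes B1 (x = x - 1). Shared: x=1. PCs: A@1 B@1 C@1
Step 4: thread A executes A2 (x = 9). Shared: x=9. PCs: A@2 B@1 C@1
Step 5: thread B executes B2 (x = x * 3). Shared: x=27. PCs: A@2 B@2 C@1
Step 6: thread B executes B3 (x = x - 2). Shared: x=25. PCs: A@2 B@3 C@1
Step 7: thread C executes C2 (x = x + 5). Shared: x=30. PCs: A@2 B@3 C@2
Step 8: thread B executes B4 (x = x * -1). Shared: x=-30. PCs: A@2 B@4 C@2
Step 9: thread C executes C3 (x = 8). Shared: x=8. PCs: A@2 B@4 C@3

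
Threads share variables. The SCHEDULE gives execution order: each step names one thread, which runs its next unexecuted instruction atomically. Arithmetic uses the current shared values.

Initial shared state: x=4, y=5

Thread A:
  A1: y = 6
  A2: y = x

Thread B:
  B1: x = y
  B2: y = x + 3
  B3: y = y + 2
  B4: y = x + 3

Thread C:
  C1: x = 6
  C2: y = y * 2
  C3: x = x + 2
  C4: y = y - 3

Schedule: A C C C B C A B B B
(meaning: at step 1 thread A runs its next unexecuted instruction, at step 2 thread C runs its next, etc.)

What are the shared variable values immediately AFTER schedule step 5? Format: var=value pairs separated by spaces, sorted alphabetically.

Step 1: thread A executes A1 (y = 6). Shared: x=4 y=6. PCs: A@1 B@0 C@0
Step 2: thread C executes C1 (x = 6). Shared: x=6 y=6. PCs: A@1 B@0 C@1
Step 3: thread C executes C2 (y = y * 2). Shared: x=6 y=12. PCs: A@1 B@0 C@2
Step 4: thread C executes C3 (x = x + 2). Shared: x=8 y=12. PCs: A@1 B@0 C@3
Step 5: thread B executes B1 (x = y). Shared: x=12 y=12. PCs: A@1 B@1 C@3

Answer: x=12 y=12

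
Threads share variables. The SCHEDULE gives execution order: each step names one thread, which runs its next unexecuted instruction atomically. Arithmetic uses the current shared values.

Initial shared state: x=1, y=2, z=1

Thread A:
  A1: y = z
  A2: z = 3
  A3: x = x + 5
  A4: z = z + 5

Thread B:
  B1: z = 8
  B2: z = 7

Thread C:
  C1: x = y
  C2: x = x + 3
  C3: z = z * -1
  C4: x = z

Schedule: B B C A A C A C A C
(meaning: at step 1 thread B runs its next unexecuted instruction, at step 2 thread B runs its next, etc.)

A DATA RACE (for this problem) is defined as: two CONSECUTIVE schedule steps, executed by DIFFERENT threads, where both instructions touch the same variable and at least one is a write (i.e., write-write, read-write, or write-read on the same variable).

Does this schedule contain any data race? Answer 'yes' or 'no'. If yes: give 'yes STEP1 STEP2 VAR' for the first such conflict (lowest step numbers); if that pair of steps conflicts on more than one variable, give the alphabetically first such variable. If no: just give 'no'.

Steps 1,2: same thread (B). No race.
Steps 2,3: B(r=-,w=z) vs C(r=y,w=x). No conflict.
Steps 3,4: C(x = y) vs A(y = z). RACE on y (R-W).
Steps 4,5: same thread (A). No race.
Steps 5,6: A(r=-,w=z) vs C(r=x,w=x). No conflict.
Steps 6,7: C(x = x + 3) vs A(x = x + 5). RACE on x (W-W).
Steps 7,8: A(r=x,w=x) vs C(r=z,w=z). No conflict.
Steps 8,9: C(z = z * -1) vs A(z = z + 5). RACE on z (W-W).
Steps 9,10: A(z = z + 5) vs C(x = z). RACE on z (W-R).
First conflict at steps 3,4.

Answer: yes 3 4 y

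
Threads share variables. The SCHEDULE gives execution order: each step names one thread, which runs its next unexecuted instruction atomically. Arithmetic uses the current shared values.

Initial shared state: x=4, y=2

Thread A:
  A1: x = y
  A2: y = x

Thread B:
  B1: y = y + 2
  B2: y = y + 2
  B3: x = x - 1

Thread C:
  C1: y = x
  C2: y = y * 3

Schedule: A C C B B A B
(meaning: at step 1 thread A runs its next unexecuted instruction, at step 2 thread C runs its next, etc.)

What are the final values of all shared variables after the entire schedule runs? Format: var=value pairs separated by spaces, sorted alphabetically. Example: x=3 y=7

Step 1: thread A executes A1 (x = y). Shared: x=2 y=2. PCs: A@1 B@0 C@0
Step 2: thread C executes C1 (y = x). Shared: x=2 y=2. PCs: A@1 B@0 C@1
Step 3: thread C executes C2 (y = y * 3). Shared: x=2 y=6. PCs: A@1 B@0 C@2
Step 4: thread B executes B1 (y = y + 2). Shared: x=2 y=8. PCs: A@1 B@1 C@2
Step 5: thread B executes B2 (y = y + 2). Shared: x=2 y=10. PCs: A@1 B@2 C@2
Step 6: thread A executes A2 (y = x). Shared: x=2 y=2. PCs: A@2 B@2 C@2
Step 7: thread B executes B3 (x = x - 1). Shared: x=1 y=2. PCs: A@2 B@3 C@2

Answer: x=1 y=2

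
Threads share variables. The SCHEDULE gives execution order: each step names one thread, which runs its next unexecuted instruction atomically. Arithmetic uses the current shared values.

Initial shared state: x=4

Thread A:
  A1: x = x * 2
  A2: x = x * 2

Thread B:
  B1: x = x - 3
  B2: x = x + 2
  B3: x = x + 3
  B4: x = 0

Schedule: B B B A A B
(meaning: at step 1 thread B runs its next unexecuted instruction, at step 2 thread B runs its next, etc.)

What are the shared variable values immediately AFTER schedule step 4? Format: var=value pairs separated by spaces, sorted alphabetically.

Step 1: thread B executes B1 (x = x - 3). Shared: x=1. PCs: A@0 B@1
Step 2: thread B executes B2 (x = x + 2). Shared: x=3. PCs: A@0 B@2
Step 3: thread B executes B3 (x = x + 3). Shared: x=6. PCs: A@0 B@3
Step 4: thread A executes A1 (x = x * 2). Shared: x=12. PCs: A@1 B@3

Answer: x=12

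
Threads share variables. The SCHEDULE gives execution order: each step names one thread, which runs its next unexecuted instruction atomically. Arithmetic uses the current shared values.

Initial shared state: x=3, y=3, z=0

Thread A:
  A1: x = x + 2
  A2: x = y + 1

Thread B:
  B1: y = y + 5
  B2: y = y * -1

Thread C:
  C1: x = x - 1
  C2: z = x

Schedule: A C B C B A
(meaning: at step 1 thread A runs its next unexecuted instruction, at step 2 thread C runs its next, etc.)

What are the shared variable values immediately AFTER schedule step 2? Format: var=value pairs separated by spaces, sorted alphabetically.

Step 1: thread A executes A1 (x = x + 2). Shared: x=5 y=3 z=0. PCs: A@1 B@0 C@0
Step 2: thread C executes C1 (x = x - 1). Shared: x=4 y=3 z=0. PCs: A@1 B@0 C@1

Answer: x=4 y=3 z=0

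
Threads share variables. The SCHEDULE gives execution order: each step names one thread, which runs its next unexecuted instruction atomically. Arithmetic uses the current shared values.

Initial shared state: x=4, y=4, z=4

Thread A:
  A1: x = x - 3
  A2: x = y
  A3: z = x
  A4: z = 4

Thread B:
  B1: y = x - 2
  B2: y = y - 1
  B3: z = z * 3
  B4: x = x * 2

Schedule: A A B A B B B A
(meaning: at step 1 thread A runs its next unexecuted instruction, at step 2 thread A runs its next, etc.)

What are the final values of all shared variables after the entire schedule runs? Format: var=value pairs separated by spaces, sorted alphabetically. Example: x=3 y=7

Answer: x=8 y=1 z=4

Derivation:
Step 1: thread A executes A1 (x = x - 3). Shared: x=1 y=4 z=4. PCs: A@1 B@0
Step 2: thread A executes A2 (x = y). Shared: x=4 y=4 z=4. PCs: A@2 B@0
Step 3: thread B executes B1 (y = x - 2). Shared: x=4 y=2 z=4. PCs: A@2 B@1
Step 4: thread A executes A3 (z = x). Shared: x=4 y=2 z=4. PCs: A@3 B@1
Step 5: thread B executes B2 (y = y - 1). Shared: x=4 y=1 z=4. PCs: A@3 B@2
Step 6: thread B executes B3 (z = z * 3). Shared: x=4 y=1 z=12. PCs: A@3 B@3
Step 7: thread B executes B4 (x = x * 2). Shared: x=8 y=1 z=12. PCs: A@3 B@4
Step 8: thread A executes A4 (z = 4). Shared: x=8 y=1 z=4. PCs: A@4 B@4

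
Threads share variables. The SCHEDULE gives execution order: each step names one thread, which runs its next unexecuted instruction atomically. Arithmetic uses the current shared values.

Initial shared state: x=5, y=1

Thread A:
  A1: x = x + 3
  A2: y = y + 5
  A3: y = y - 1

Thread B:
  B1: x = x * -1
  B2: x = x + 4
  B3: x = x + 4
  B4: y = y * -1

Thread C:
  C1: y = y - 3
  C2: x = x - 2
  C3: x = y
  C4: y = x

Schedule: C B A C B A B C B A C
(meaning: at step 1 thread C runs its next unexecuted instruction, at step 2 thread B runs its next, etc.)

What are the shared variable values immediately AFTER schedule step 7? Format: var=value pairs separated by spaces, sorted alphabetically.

Answer: x=4 y=3

Derivation:
Step 1: thread C executes C1 (y = y - 3). Shared: x=5 y=-2. PCs: A@0 B@0 C@1
Step 2: thread B executes B1 (x = x * -1). Shared: x=-5 y=-2. PCs: A@0 B@1 C@1
Step 3: thread A executes A1 (x = x + 3). Shared: x=-2 y=-2. PCs: A@1 B@1 C@1
Step 4: thread C executes C2 (x = x - 2). Shared: x=-4 y=-2. PCs: A@1 B@1 C@2
Step 5: thread B executes B2 (x = x + 4). Shared: x=0 y=-2. PCs: A@1 B@2 C@2
Step 6: thread A executes A2 (y = y + 5). Shared: x=0 y=3. PCs: A@2 B@2 C@2
Step 7: thread B executes B3 (x = x + 4). Shared: x=4 y=3. PCs: A@2 B@3 C@2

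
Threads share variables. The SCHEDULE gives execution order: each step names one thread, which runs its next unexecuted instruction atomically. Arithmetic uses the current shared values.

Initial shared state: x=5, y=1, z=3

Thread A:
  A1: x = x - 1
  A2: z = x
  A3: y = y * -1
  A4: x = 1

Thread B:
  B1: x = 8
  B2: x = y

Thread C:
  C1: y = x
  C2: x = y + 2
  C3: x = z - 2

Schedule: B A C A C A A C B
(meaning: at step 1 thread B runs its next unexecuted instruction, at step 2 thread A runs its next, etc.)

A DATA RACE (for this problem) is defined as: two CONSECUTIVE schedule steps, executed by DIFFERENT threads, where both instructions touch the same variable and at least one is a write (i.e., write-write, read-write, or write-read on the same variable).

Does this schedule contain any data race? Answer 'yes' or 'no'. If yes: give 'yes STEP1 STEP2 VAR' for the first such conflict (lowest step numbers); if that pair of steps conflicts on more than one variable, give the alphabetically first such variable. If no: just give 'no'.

Answer: yes 1 2 x

Derivation:
Steps 1,2: B(x = 8) vs A(x = x - 1). RACE on x (W-W).
Steps 2,3: A(x = x - 1) vs C(y = x). RACE on x (W-R).
Steps 3,4: C(r=x,w=y) vs A(r=x,w=z). No conflict.
Steps 4,5: A(z = x) vs C(x = y + 2). RACE on x (R-W).
Steps 5,6: C(x = y + 2) vs A(y = y * -1). RACE on y (R-W).
Steps 6,7: same thread (A). No race.
Steps 7,8: A(x = 1) vs C(x = z - 2). RACE on x (W-W).
Steps 8,9: C(x = z - 2) vs B(x = y). RACE on x (W-W).
First conflict at steps 1,2.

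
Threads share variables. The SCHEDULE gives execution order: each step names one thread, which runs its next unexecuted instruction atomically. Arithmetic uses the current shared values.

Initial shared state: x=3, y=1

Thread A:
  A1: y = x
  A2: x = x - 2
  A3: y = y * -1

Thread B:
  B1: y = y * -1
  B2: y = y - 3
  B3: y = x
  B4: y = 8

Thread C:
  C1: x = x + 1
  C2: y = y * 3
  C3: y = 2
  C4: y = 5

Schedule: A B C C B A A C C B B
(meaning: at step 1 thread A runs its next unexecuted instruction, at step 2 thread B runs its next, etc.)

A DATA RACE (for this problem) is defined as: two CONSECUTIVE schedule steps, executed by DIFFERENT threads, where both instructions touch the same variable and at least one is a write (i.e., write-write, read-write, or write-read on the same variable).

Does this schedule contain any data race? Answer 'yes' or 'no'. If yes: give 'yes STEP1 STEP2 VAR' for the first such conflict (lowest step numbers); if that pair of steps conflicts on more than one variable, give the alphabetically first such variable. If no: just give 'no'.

Answer: yes 1 2 y

Derivation:
Steps 1,2: A(y = x) vs B(y = y * -1). RACE on y (W-W).
Steps 2,3: B(r=y,w=y) vs C(r=x,w=x). No conflict.
Steps 3,4: same thread (C). No race.
Steps 4,5: C(y = y * 3) vs B(y = y - 3). RACE on y (W-W).
Steps 5,6: B(r=y,w=y) vs A(r=x,w=x). No conflict.
Steps 6,7: same thread (A). No race.
Steps 7,8: A(y = y * -1) vs C(y = 2). RACE on y (W-W).
Steps 8,9: same thread (C). No race.
Steps 9,10: C(y = 5) vs B(y = x). RACE on y (W-W).
Steps 10,11: same thread (B). No race.
First conflict at steps 1,2.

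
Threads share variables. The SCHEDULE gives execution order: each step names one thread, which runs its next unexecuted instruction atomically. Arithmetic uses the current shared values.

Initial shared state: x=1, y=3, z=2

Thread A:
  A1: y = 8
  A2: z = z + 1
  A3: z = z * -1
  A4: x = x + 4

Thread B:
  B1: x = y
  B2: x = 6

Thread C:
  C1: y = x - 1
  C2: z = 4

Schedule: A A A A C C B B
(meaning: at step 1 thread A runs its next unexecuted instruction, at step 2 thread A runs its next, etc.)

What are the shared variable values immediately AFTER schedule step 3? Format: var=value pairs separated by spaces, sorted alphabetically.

Step 1: thread A executes A1 (y = 8). Shared: x=1 y=8 z=2. PCs: A@1 B@0 C@0
Step 2: thread A executes A2 (z = z + 1). Shared: x=1 y=8 z=3. PCs: A@2 B@0 C@0
Step 3: thread A executes A3 (z = z * -1). Shared: x=1 y=8 z=-3. PCs: A@3 B@0 C@0

Answer: x=1 y=8 z=-3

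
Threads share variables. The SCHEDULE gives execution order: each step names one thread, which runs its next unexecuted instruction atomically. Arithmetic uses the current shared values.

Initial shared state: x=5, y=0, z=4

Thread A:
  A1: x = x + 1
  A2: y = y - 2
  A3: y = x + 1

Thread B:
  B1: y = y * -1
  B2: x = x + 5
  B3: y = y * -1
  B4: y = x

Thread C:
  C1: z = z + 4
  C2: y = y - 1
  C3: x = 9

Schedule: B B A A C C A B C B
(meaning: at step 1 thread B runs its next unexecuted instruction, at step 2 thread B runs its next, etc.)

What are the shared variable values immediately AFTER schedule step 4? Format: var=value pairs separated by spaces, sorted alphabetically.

Step 1: thread B executes B1 (y = y * -1). Shared: x=5 y=0 z=4. PCs: A@0 B@1 C@0
Step 2: thread B executes B2 (x = x + 5). Shared: x=10 y=0 z=4. PCs: A@0 B@2 C@0
Step 3: thread A executes A1 (x = x + 1). Shared: x=11 y=0 z=4. PCs: A@1 B@2 C@0
Step 4: thread A executes A2 (y = y - 2). Shared: x=11 y=-2 z=4. PCs: A@2 B@2 C@0

Answer: x=11 y=-2 z=4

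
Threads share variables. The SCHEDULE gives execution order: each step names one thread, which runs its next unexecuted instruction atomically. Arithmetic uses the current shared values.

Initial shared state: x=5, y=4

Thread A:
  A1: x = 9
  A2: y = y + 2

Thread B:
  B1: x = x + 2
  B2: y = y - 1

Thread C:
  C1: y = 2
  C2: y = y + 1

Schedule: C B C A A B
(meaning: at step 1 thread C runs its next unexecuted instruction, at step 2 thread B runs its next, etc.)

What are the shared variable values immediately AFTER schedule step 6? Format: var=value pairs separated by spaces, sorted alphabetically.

Step 1: thread C executes C1 (y = 2). Shared: x=5 y=2. PCs: A@0 B@0 C@1
Step 2: thread B executes B1 (x = x + 2). Shared: x=7 y=2. PCs: A@0 B@1 C@1
Step 3: thread C executes C2 (y = y + 1). Shared: x=7 y=3. PCs: A@0 B@1 C@2
Step 4: thread A executes A1 (x = 9). Shared: x=9 y=3. PCs: A@1 B@1 C@2
Step 5: thread A executes A2 (y = y + 2). Shared: x=9 y=5. PCs: A@2 B@1 C@2
Step 6: thread B executes B2 (y = y - 1). Shared: x=9 y=4. PCs: A@2 B@2 C@2

Answer: x=9 y=4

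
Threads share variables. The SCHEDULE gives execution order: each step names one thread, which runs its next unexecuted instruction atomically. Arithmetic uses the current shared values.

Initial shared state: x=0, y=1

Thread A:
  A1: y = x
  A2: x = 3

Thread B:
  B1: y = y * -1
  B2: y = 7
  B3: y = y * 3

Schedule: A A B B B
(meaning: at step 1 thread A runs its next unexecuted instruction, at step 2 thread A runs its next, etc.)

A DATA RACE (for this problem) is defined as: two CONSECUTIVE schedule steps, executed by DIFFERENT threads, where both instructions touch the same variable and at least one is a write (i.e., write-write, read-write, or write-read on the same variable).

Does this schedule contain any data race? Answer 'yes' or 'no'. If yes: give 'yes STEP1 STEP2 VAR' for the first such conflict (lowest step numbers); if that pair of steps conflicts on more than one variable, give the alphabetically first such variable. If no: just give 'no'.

Answer: no

Derivation:
Steps 1,2: same thread (A). No race.
Steps 2,3: A(r=-,w=x) vs B(r=y,w=y). No conflict.
Steps 3,4: same thread (B). No race.
Steps 4,5: same thread (B). No race.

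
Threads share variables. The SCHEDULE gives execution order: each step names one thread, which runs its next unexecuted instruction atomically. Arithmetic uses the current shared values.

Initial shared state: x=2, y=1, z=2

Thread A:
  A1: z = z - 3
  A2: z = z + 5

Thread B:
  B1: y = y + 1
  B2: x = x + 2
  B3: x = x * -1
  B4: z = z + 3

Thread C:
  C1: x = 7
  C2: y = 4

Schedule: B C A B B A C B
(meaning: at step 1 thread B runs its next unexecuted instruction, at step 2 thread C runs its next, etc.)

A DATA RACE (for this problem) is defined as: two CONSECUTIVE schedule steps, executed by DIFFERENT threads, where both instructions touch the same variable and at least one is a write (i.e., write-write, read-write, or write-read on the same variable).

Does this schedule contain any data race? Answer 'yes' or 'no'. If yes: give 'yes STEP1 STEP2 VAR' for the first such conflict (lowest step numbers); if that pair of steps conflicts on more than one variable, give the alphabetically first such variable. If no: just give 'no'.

Steps 1,2: B(r=y,w=y) vs C(r=-,w=x). No conflict.
Steps 2,3: C(r=-,w=x) vs A(r=z,w=z). No conflict.
Steps 3,4: A(r=z,w=z) vs B(r=x,w=x). No conflict.
Steps 4,5: same thread (B). No race.
Steps 5,6: B(r=x,w=x) vs A(r=z,w=z). No conflict.
Steps 6,7: A(r=z,w=z) vs C(r=-,w=y). No conflict.
Steps 7,8: C(r=-,w=y) vs B(r=z,w=z). No conflict.

Answer: no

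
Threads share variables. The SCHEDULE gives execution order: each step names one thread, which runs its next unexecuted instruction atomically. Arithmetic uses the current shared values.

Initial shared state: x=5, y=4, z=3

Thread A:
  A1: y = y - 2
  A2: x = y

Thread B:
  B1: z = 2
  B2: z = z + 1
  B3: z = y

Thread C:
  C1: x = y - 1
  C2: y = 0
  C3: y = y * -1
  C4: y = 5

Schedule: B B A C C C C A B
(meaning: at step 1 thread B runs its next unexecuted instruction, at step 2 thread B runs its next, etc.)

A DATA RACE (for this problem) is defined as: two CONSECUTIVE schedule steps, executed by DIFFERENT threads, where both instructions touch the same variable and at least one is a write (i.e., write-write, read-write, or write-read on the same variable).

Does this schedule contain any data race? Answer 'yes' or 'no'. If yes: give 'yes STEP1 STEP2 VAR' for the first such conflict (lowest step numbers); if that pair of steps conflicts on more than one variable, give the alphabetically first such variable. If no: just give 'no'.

Answer: yes 3 4 y

Derivation:
Steps 1,2: same thread (B). No race.
Steps 2,3: B(r=z,w=z) vs A(r=y,w=y). No conflict.
Steps 3,4: A(y = y - 2) vs C(x = y - 1). RACE on y (W-R).
Steps 4,5: same thread (C). No race.
Steps 5,6: same thread (C). No race.
Steps 6,7: same thread (C). No race.
Steps 7,8: C(y = 5) vs A(x = y). RACE on y (W-R).
Steps 8,9: A(r=y,w=x) vs B(r=y,w=z). No conflict.
First conflict at steps 3,4.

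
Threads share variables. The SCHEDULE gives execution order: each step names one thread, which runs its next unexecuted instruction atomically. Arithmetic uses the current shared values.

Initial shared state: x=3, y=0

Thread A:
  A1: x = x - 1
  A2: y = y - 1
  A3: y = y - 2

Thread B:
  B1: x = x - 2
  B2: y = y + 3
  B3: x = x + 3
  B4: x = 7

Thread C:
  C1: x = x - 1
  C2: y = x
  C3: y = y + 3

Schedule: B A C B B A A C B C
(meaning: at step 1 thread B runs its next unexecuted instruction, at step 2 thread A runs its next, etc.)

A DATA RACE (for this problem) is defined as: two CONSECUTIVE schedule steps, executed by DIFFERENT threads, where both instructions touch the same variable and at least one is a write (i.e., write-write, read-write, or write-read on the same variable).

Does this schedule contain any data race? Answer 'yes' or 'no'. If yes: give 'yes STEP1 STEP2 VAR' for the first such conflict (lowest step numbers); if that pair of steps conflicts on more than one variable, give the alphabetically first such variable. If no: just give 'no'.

Answer: yes 1 2 x

Derivation:
Steps 1,2: B(x = x - 2) vs A(x = x - 1). RACE on x (W-W).
Steps 2,3: A(x = x - 1) vs C(x = x - 1). RACE on x (W-W).
Steps 3,4: C(r=x,w=x) vs B(r=y,w=y). No conflict.
Steps 4,5: same thread (B). No race.
Steps 5,6: B(r=x,w=x) vs A(r=y,w=y). No conflict.
Steps 6,7: same thread (A). No race.
Steps 7,8: A(y = y - 2) vs C(y = x). RACE on y (W-W).
Steps 8,9: C(y = x) vs B(x = 7). RACE on x (R-W).
Steps 9,10: B(r=-,w=x) vs C(r=y,w=y). No conflict.
First conflict at steps 1,2.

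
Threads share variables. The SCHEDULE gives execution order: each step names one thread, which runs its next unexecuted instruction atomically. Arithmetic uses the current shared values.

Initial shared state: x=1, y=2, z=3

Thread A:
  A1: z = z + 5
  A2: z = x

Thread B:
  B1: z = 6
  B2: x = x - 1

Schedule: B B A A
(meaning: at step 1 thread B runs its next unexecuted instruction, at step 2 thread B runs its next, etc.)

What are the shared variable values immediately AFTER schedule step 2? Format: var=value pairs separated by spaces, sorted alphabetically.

Answer: x=0 y=2 z=6

Derivation:
Step 1: thread B executes B1 (z = 6). Shared: x=1 y=2 z=6. PCs: A@0 B@1
Step 2: thread B executes B2 (x = x - 1). Shared: x=0 y=2 z=6. PCs: A@0 B@2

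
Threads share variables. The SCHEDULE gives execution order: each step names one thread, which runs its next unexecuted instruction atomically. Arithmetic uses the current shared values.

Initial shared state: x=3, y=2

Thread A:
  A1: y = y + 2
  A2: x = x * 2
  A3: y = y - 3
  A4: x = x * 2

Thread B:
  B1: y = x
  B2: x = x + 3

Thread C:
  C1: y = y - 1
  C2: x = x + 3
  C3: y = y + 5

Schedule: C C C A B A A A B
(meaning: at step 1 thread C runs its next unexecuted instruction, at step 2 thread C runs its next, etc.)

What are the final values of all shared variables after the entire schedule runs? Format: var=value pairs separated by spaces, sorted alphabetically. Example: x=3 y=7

Answer: x=27 y=3

Derivation:
Step 1: thread C executes C1 (y = y - 1). Shared: x=3 y=1. PCs: A@0 B@0 C@1
Step 2: thread C executes C2 (x = x + 3). Shared: x=6 y=1. PCs: A@0 B@0 C@2
Step 3: thread C executes C3 (y = y + 5). Shared: x=6 y=6. PCs: A@0 B@0 C@3
Step 4: thread A executes A1 (y = y + 2). Shared: x=6 y=8. PCs: A@1 B@0 C@3
Step 5: thread B executes B1 (y = x). Shared: x=6 y=6. PCs: A@1 B@1 C@3
Step 6: thread A executes A2 (x = x * 2). Shared: x=12 y=6. PCs: A@2 B@1 C@3
Step 7: thread A executes A3 (y = y - 3). Shared: x=12 y=3. PCs: A@3 B@1 C@3
Step 8: thread A executes A4 (x = x * 2). Shared: x=24 y=3. PCs: A@4 B@1 C@3
Step 9: thread B executes B2 (x = x + 3). Shared: x=27 y=3. PCs: A@4 B@2 C@3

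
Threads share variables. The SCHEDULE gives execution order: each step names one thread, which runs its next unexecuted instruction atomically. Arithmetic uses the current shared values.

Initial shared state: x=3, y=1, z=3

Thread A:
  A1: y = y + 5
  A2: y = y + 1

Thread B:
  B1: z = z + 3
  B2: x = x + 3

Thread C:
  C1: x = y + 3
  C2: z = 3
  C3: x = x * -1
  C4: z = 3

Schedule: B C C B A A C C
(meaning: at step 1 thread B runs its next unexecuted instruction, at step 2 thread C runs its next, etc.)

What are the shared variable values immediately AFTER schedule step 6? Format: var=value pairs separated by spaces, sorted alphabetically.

Step 1: thread B executes B1 (z = z + 3). Shared: x=3 y=1 z=6. PCs: A@0 B@1 C@0
Step 2: thread C executes C1 (x = y + 3). Shared: x=4 y=1 z=6. PCs: A@0 B@1 C@1
Step 3: thread C executes C2 (z = 3). Shared: x=4 y=1 z=3. PCs: A@0 B@1 C@2
Step 4: thread B executes B2 (x = x + 3). Shared: x=7 y=1 z=3. PCs: A@0 B@2 C@2
Step 5: thread A executes A1 (y = y + 5). Shared: x=7 y=6 z=3. PCs: A@1 B@2 C@2
Step 6: thread A executes A2 (y = y + 1). Shared: x=7 y=7 z=3. PCs: A@2 B@2 C@2

Answer: x=7 y=7 z=3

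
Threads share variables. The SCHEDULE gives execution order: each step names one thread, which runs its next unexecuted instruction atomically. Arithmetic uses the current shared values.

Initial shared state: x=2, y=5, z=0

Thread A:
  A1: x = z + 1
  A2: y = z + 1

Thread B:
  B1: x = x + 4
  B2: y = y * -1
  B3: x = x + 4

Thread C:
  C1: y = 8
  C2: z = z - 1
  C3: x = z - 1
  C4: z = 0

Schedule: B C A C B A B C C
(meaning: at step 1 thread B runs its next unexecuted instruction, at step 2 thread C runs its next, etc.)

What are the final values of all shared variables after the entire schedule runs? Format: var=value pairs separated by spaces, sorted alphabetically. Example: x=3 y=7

Answer: x=-2 y=0 z=0

Derivation:
Step 1: thread B executes B1 (x = x + 4). Shared: x=6 y=5 z=0. PCs: A@0 B@1 C@0
Step 2: thread C executes C1 (y = 8). Shared: x=6 y=8 z=0. PCs: A@0 B@1 C@1
Step 3: thread A executes A1 (x = z + 1). Shared: x=1 y=8 z=0. PCs: A@1 B@1 C@1
Step 4: thread C executes C2 (z = z - 1). Shared: x=1 y=8 z=-1. PCs: A@1 B@1 C@2
Step 5: thread B executes B2 (y = y * -1). Shared: x=1 y=-8 z=-1. PCs: A@1 B@2 C@2
Step 6: thread A executes A2 (y = z + 1). Shared: x=1 y=0 z=-1. PCs: A@2 B@2 C@2
Step 7: thread B executes B3 (x = x + 4). Shared: x=5 y=0 z=-1. PCs: A@2 B@3 C@2
Step 8: thread C executes C3 (x = z - 1). Shared: x=-2 y=0 z=-1. PCs: A@2 B@3 C@3
Step 9: thread C executes C4 (z = 0). Shared: x=-2 y=0 z=0. PCs: A@2 B@3 C@4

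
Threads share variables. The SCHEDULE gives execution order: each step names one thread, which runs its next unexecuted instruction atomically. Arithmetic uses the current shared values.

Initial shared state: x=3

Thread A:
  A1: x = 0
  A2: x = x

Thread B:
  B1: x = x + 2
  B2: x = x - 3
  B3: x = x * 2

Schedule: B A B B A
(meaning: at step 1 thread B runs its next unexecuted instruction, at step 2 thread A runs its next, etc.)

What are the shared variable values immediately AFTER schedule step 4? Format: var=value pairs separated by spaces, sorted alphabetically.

Answer: x=-6

Derivation:
Step 1: thread B executes B1 (x = x + 2). Shared: x=5. PCs: A@0 B@1
Step 2: thread A executes A1 (x = 0). Shared: x=0. PCs: A@1 B@1
Step 3: thread B executes B2 (x = x - 3). Shared: x=-3. PCs: A@1 B@2
Step 4: thread B executes B3 (x = x * 2). Shared: x=-6. PCs: A@1 B@3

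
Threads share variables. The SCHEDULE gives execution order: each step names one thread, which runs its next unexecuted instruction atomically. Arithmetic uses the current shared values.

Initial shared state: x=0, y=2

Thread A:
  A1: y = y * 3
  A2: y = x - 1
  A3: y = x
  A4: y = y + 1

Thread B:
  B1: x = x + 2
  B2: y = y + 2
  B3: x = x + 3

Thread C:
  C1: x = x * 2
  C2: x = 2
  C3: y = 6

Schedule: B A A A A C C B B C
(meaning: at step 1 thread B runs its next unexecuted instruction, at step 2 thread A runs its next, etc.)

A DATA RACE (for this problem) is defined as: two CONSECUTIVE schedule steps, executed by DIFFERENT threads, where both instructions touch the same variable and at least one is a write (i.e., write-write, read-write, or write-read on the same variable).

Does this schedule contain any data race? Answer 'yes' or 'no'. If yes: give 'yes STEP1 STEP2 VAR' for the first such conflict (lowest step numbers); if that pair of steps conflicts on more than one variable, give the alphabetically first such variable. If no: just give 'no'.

Steps 1,2: B(r=x,w=x) vs A(r=y,w=y). No conflict.
Steps 2,3: same thread (A). No race.
Steps 3,4: same thread (A). No race.
Steps 4,5: same thread (A). No race.
Steps 5,6: A(r=y,w=y) vs C(r=x,w=x). No conflict.
Steps 6,7: same thread (C). No race.
Steps 7,8: C(r=-,w=x) vs B(r=y,w=y). No conflict.
Steps 8,9: same thread (B). No race.
Steps 9,10: B(r=x,w=x) vs C(r=-,w=y). No conflict.

Answer: no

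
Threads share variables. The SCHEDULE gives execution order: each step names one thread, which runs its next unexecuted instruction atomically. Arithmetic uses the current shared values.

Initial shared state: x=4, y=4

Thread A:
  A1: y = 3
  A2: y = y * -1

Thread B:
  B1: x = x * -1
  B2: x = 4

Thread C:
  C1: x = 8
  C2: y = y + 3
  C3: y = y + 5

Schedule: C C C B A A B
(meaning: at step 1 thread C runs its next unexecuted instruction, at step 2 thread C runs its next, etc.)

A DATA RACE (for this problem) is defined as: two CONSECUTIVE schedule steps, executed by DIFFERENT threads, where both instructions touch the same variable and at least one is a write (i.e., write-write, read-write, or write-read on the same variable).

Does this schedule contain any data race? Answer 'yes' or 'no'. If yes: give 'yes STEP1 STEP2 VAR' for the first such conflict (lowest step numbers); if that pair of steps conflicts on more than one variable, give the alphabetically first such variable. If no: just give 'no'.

Steps 1,2: same thread (C). No race.
Steps 2,3: same thread (C). No race.
Steps 3,4: C(r=y,w=y) vs B(r=x,w=x). No conflict.
Steps 4,5: B(r=x,w=x) vs A(r=-,w=y). No conflict.
Steps 5,6: same thread (A). No race.
Steps 6,7: A(r=y,w=y) vs B(r=-,w=x). No conflict.

Answer: no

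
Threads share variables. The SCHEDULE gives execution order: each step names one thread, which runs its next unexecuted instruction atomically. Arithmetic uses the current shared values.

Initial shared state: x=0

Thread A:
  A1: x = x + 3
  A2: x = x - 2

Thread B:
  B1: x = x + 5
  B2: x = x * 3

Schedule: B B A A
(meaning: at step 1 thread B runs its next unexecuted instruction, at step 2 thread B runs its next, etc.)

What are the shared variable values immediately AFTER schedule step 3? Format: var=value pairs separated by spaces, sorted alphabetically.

Answer: x=18

Derivation:
Step 1: thread B executes B1 (x = x + 5). Shared: x=5. PCs: A@0 B@1
Step 2: thread B executes B2 (x = x * 3). Shared: x=15. PCs: A@0 B@2
Step 3: thread A executes A1 (x = x + 3). Shared: x=18. PCs: A@1 B@2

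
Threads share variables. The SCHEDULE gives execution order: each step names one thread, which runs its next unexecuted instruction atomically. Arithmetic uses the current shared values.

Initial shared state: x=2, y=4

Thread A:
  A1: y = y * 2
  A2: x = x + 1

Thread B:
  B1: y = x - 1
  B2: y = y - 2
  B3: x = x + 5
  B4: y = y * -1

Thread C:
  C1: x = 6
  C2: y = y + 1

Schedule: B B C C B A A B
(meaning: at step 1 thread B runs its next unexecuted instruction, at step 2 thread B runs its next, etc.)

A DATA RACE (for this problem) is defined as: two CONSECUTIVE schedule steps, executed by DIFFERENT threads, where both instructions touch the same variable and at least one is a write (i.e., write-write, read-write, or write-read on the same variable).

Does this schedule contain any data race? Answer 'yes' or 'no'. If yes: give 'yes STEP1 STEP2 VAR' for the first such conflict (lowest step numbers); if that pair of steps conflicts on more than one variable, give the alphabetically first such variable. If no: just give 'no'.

Answer: no

Derivation:
Steps 1,2: same thread (B). No race.
Steps 2,3: B(r=y,w=y) vs C(r=-,w=x). No conflict.
Steps 3,4: same thread (C). No race.
Steps 4,5: C(r=y,w=y) vs B(r=x,w=x). No conflict.
Steps 5,6: B(r=x,w=x) vs A(r=y,w=y). No conflict.
Steps 6,7: same thread (A). No race.
Steps 7,8: A(r=x,w=x) vs B(r=y,w=y). No conflict.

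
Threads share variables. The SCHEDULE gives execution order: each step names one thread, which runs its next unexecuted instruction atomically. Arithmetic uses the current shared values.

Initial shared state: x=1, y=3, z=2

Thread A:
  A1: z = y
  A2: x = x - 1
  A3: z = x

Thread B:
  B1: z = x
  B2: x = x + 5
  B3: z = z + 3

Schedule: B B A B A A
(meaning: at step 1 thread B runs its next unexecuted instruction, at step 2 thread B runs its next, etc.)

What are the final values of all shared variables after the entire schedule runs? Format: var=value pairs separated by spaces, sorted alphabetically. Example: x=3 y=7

Step 1: thread B executes B1 (z = x). Shared: x=1 y=3 z=1. PCs: A@0 B@1
Step 2: thread B executes B2 (x = x + 5). Shared: x=6 y=3 z=1. PCs: A@0 B@2
Step 3: thread A executes A1 (z = y). Shared: x=6 y=3 z=3. PCs: A@1 B@2
Step 4: thread B executes B3 (z = z + 3). Shared: x=6 y=3 z=6. PCs: A@1 B@3
Step 5: thread A executes A2 (x = x - 1). Shared: x=5 y=3 z=6. PCs: A@2 B@3
Step 6: thread A executes A3 (z = x). Shared: x=5 y=3 z=5. PCs: A@3 B@3

Answer: x=5 y=3 z=5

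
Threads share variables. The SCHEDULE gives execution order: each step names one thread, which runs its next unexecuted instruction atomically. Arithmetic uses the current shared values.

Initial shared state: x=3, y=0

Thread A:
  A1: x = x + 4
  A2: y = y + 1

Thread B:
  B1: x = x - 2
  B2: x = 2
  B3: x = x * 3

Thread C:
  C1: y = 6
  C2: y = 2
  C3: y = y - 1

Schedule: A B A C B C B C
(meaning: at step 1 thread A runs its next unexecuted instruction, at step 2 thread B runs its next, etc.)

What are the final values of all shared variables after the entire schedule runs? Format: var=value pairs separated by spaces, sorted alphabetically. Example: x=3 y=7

Step 1: thread A executes A1 (x = x + 4). Shared: x=7 y=0. PCs: A@1 B@0 C@0
Step 2: thread B executes B1 (x = x - 2). Shared: x=5 y=0. PCs: A@1 B@1 C@0
Step 3: thread A executes A2 (y = y + 1). Shared: x=5 y=1. PCs: A@2 B@1 C@0
Step 4: thread C executes C1 (y = 6). Shared: x=5 y=6. PCs: A@2 B@1 C@1
Step 5: thread B executes B2 (x = 2). Shared: x=2 y=6. PCs: A@2 B@2 C@1
Step 6: thread C executes C2 (y = 2). Shared: x=2 y=2. PCs: A@2 B@2 C@2
Step 7: thread B executes B3 (x = x * 3). Shared: x=6 y=2. PCs: A@2 B@3 C@2
Step 8: thread C executes C3 (y = y - 1). Shared: x=6 y=1. PCs: A@2 B@3 C@3

Answer: x=6 y=1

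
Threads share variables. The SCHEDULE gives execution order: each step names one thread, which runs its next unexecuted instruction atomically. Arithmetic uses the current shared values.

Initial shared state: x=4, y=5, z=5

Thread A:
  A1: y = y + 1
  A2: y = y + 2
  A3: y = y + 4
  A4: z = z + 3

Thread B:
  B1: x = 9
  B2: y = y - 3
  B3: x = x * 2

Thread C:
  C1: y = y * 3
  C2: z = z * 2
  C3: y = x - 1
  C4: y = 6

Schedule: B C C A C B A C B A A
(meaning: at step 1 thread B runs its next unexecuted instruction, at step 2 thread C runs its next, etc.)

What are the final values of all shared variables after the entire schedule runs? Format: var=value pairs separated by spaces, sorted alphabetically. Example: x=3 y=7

Step 1: thread B executes B1 (x = 9). Shared: x=9 y=5 z=5. PCs: A@0 B@1 C@0
Step 2: thread C executes C1 (y = y * 3). Shared: x=9 y=15 z=5. PCs: A@0 B@1 C@1
Step 3: thread C executes C2 (z = z * 2). Shared: x=9 y=15 z=10. PCs: A@0 B@1 C@2
Step 4: thread A executes A1 (y = y + 1). Shared: x=9 y=16 z=10. PCs: A@1 B@1 C@2
Step 5: thread C executes C3 (y = x - 1). Shared: x=9 y=8 z=10. PCs: A@1 B@1 C@3
Step 6: thread B executes B2 (y = y - 3). Shared: x=9 y=5 z=10. PCs: A@1 B@2 C@3
Step 7: thread A executes A2 (y = y + 2). Shared: x=9 y=7 z=10. PCs: A@2 B@2 C@3
Step 8: thread C executes C4 (y = 6). Shared: x=9 y=6 z=10. PCs: A@2 B@2 C@4
Step 9: thread B executes B3 (x = x * 2). Shared: x=18 y=6 z=10. PCs: A@2 B@3 C@4
Step 10: thread A executes A3 (y = y + 4). Shared: x=18 y=10 z=10. PCs: A@3 B@3 C@4
Step 11: thread A executes A4 (z = z + 3). Shared: x=18 y=10 z=13. PCs: A@4 B@3 C@4

Answer: x=18 y=10 z=13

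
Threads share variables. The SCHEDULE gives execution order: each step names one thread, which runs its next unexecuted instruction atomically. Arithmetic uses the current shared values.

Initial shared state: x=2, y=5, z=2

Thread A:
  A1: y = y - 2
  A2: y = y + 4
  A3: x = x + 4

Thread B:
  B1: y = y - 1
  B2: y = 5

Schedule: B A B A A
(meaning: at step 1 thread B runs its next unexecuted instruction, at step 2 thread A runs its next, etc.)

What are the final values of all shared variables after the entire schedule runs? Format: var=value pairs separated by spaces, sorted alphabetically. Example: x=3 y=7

Step 1: thread B executes B1 (y = y - 1). Shared: x=2 y=4 z=2. PCs: A@0 B@1
Step 2: thread A executes A1 (y = y - 2). Shared: x=2 y=2 z=2. PCs: A@1 B@1
Step 3: thread B executes B2 (y = 5). Shared: x=2 y=5 z=2. PCs: A@1 B@2
Step 4: thread A executes A2 (y = y + 4). Shared: x=2 y=9 z=2. PCs: A@2 B@2
Step 5: thread A executes A3 (x = x + 4). Shared: x=6 y=9 z=2. PCs: A@3 B@2

Answer: x=6 y=9 z=2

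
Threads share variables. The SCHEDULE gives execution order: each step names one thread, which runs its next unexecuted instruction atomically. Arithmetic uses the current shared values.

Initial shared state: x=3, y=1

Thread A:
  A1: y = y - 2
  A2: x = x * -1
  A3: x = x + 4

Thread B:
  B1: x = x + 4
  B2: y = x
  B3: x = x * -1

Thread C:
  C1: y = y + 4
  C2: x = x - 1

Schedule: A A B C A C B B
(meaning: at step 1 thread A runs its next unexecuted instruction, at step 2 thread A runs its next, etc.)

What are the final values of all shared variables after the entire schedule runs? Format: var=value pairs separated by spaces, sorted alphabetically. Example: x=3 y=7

Answer: x=-4 y=4

Derivation:
Step 1: thread A executes A1 (y = y - 2). Shared: x=3 y=-1. PCs: A@1 B@0 C@0
Step 2: thread A executes A2 (x = x * -1). Shared: x=-3 y=-1. PCs: A@2 B@0 C@0
Step 3: thread B executes B1 (x = x + 4). Shared: x=1 y=-1. PCs: A@2 B@1 C@0
Step 4: thread C executes C1 (y = y + 4). Shared: x=1 y=3. PCs: A@2 B@1 C@1
Step 5: thread A executes A3 (x = x + 4). Shared: x=5 y=3. PCs: A@3 B@1 C@1
Step 6: thread C executes C2 (x = x - 1). Shared: x=4 y=3. PCs: A@3 B@1 C@2
Step 7: thread B executes B2 (y = x). Shared: x=4 y=4. PCs: A@3 B@2 C@2
Step 8: thread B executes B3 (x = x * -1). Shared: x=-4 y=4. PCs: A@3 B@3 C@2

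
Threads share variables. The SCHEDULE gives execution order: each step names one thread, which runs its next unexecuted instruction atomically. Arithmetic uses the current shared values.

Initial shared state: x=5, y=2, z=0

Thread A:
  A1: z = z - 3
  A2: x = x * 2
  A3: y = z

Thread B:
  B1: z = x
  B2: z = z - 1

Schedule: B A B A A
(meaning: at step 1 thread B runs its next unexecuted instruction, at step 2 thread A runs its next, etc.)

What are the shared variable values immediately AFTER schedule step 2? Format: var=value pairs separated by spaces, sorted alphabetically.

Answer: x=5 y=2 z=2

Derivation:
Step 1: thread B executes B1 (z = x). Shared: x=5 y=2 z=5. PCs: A@0 B@1
Step 2: thread A executes A1 (z = z - 3). Shared: x=5 y=2 z=2. PCs: A@1 B@1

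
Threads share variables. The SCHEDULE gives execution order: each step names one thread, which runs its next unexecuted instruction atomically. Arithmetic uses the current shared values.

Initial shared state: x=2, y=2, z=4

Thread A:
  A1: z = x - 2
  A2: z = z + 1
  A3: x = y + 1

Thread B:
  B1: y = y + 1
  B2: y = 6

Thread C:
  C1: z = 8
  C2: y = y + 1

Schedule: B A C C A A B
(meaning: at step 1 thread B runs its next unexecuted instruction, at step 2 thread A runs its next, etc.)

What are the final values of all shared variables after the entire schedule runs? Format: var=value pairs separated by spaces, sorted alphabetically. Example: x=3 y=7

Step 1: thread B executes B1 (y = y + 1). Shared: x=2 y=3 z=4. PCs: A@0 B@1 C@0
Step 2: thread A executes A1 (z = x - 2). Shared: x=2 y=3 z=0. PCs: A@1 B@1 C@0
Step 3: thread C executes C1 (z = 8). Shared: x=2 y=3 z=8. PCs: A@1 B@1 C@1
Step 4: thread C executes C2 (y = y + 1). Shared: x=2 y=4 z=8. PCs: A@1 B@1 C@2
Step 5: thread A executes A2 (z = z + 1). Shared: x=2 y=4 z=9. PCs: A@2 B@1 C@2
Step 6: thread A executes A3 (x = y + 1). Shared: x=5 y=4 z=9. PCs: A@3 B@1 C@2
Step 7: thread B executes B2 (y = 6). Shared: x=5 y=6 z=9. PCs: A@3 B@2 C@2

Answer: x=5 y=6 z=9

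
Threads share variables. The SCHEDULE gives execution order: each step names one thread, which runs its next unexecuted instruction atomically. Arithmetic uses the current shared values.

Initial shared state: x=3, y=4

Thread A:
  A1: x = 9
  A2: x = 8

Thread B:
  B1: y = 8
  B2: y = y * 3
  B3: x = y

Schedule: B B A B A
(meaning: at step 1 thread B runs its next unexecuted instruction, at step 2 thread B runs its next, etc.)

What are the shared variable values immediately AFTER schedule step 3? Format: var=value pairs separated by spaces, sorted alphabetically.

Answer: x=9 y=24

Derivation:
Step 1: thread B executes B1 (y = 8). Shared: x=3 y=8. PCs: A@0 B@1
Step 2: thread B executes B2 (y = y * 3). Shared: x=3 y=24. PCs: A@0 B@2
Step 3: thread A executes A1 (x = 9). Shared: x=9 y=24. PCs: A@1 B@2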